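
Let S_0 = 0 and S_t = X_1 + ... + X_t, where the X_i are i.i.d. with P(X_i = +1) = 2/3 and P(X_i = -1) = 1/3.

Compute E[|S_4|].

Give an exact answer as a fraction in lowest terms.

Answer: 148/81

Derivation:
S_4 takes values m ≡ 0 (mod 2) with |m| ≤ 4; P(S_4=m) = C(4,(4+m)/2) · (2/3)^((4+m)/2) · (1/3)^((4-m)/2).
Distribution: P(S=-4)=1/81, P(S=-2)=8/81, P(S=0)=8/27, P(S=2)=32/81, P(S=4)=16/81
E[|S_4|] = Σ_m |m|·P(S_4=m) = 148/81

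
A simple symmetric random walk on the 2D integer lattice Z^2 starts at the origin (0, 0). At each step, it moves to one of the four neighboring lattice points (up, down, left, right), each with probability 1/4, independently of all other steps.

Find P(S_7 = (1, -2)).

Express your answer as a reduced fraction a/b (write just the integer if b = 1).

Answer: 735/16384

Derivation:
Let h be the number of horizontal steps (so 7-h are vertical). To end at (1,-2) need (h+1)/2 right-steps and ((7-h)-2)/2 up-steps.
Sum over h with 1 ≤ h ≤ 5, h ≡ 1 (mod 2), 7-h ≡ 0 (mod 2):
h=1: C(7,1)·C(1,1)·C(6,2) = 7·1·15 = 105
h=3: C(7,3)·C(3,2)·C(4,1) = 35·3·4 = 420
h=5: C(7,5)·C(5,3)·C(2,0) = 21·10·1 = 210
Total favorable: 735
Total paths: 4^7 = 16384
P = 735/16384 = 735/16384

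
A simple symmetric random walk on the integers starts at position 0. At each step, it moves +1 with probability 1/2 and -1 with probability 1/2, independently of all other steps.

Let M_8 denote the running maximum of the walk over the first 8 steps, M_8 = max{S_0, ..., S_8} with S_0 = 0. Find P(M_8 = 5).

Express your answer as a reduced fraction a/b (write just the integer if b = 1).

Let M_8 = max(S_0,...,S_8). Use the reflection principle: for j ≥ 1, #{paths with M_8 ≥ j} = #{S_8 ≥ j} + #{S_8 ≥ j+1}.
By reflection, #{M_8 ≥ 5} = #{S_8 ≥ 5} + #{S_8 ≥ 6} = 9 + 9 = 18.
#{M_8 ≥ 6} = #{S_8 ≥ 6} + #{S_8 ≥ 7} = 9 + 1 = 10.
#{M_8 = 5} = 18 - 10 = 8.
P(M_8 = 5) = 8/256 = 1/32

Answer: 1/32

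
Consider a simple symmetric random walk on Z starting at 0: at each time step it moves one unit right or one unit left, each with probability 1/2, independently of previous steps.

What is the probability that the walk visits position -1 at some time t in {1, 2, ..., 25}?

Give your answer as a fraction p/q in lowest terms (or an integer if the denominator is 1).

Answer: 7088533/8388608

Derivation:
Count via complement. Let g(t,s) = #length-t paths at position s with S_1..S_t all ≠ -1.
g(t,s) = g(t-1,s-1) + g(t-1,s+1) for s ≠ -1; g(t,-1) = 0.
t=0: g(0,0)=1
t=1: g(1,1)=1
t=2: g(2,0)=1 g(2,2)=1
t=3: g(3,1)=2 g(3,3)=1
t=4: g(4,0)=2 g(4,2)=3 g(4,4)=1
t=5: g(5,1)=5 g(5,3)=4 g(5,5)=1
t=6: g(6,0)=5 g(6,2)=9 g(6,4)=5 g(6,6)=1
t=7: g(7,1)=14 g(7,3)=14 g(7,5)=6 g(7,7)=1
t=8: g(8,0)=14 g(8,2)=28 g(8,4)=20 g(8,6)=7 g(8,8)=1
t=9: g(9,1)=42 g(9,3)=48 g(9,5)=27 g(9,7)=8 g(9,9)=1
t=10: g(10,0)=42 g(10,2)=90 g(10,4)=75 g(10,6)=35 g(10,8)=9 g(10,10)=1
t=11: g(11,1)=132 g(11,3)=165 g(11,5)=110 g(11,7)=44 g(11,9)=10 g(11,11)=1
t=12: g(12,0)=132 g(12,2)=297 g(12,4)=275 g(12,6)=154 g(12,8)=54 g(12,10)=11 g(12,12)=1
t=13: g(13,1)=429 g(13,3)=572 g(13,5)=429 g(13,7)=208 g(13,9)=65 g(13,11)=12 g(13,13)=1
t=14: g(14,0)=429 g(14,2)=1001 g(14,4)=1001 g(14,6)=637 g(14,8)=273 g(14,10)=77 g(14,12)=13 g(14,14)=1
t=15: g(15,1)=1430 g(15,3)=2002 g(15,5)=1638 g(15,7)=910 g(15,9)=350 g(15,11)=90 g(15,13)=14 g(15,15)=1
t=16: g(16,0)=1430 g(16,2)=3432 g(16,4)=3640 g(16,6)=2548 g(16,8)=1260 g(16,10)=440 g(16,12)=104 g(16,14)=15 g(16,16)=1
t=17: g(17,1)=4862 g(17,3)=7072 g(17,5)=6188 g(17,7)=3808 g(17,9)=1700 g(17,11)=544 g(17,13)=119 g(17,15)=16 g(17,17)=1
t=18: g(18,0)=4862 g(18,2)=11934 g(18,4)=13260 g(18,6)=9996 g(18,8)=5508 g(18,10)=2244 g(18,12)=663 g(18,14)=135 g(18,16)=17 g(18,18)=1
t=19: g(19,1)=16796 g(19,3)=25194 g(19,5)=23256 g(19,7)=15504 g(19,9)=7752 g(19,11)=2907 g(19,13)=798 g(19,15)=152 g(19,17)=18 g(19,19)=1
t=20: g(20,0)=16796 g(20,2)=41990 g(20,4)=48450 g(20,6)=38760 g(20,8)=23256 g(20,10)=10659 g(20,12)=3705 g(20,14)=950 g(20,16)=170 g(20,18)=19 g(20,20)=1
t=21: g(21,1)=58786 g(21,3)=90440 g(21,5)=87210 g(21,7)=62016 g(21,9)=33915 g(21,11)=14364 g(21,13)=4655 g(21,15)=1120 g(21,17)=189 g(21,19)=20 g(21,21)=1
t=22: g(22,0)=58786 g(22,2)=149226 g(22,4)=177650 g(22,6)=149226 g(22,8)=95931 g(22,10)=48279 g(22,12)=19019 g(22,14)=5775 g(22,16)=1309 g(22,18)=209 g(22,20)=21 g(22,22)=1
t=23: g(23,1)=208012 g(23,3)=326876 g(23,5)=326876 g(23,7)=245157 g(23,9)=144210 g(23,11)=67298 g(23,13)=24794 g(23,15)=7084 g(23,17)=1518 g(23,19)=230 g(23,21)=22 g(23,23)=1
t=24: g(24,0)=208012 g(24,2)=534888 g(24,4)=653752 g(24,6)=572033 g(24,8)=389367 g(24,10)=211508 g(24,12)=92092 g(24,14)=31878 g(24,16)=8602 g(24,18)=1748 g(24,20)=252 g(24,22)=23 g(24,24)=1
t=25: g(25,1)=742900 g(25,3)=1188640 g(25,5)=1225785 g(25,7)=961400 g(25,9)=600875 g(25,11)=303600 g(25,13)=123970 g(25,15)=40480 g(25,17)=10350 g(25,19)=2000 g(25,21)=275 g(25,23)=24 g(25,25)=1
Paths never hitting -1: Σ_s g(25,s) = 5200300
Paths hitting -1: 2^25 - 5200300 = 28354132
P = 28354132/33554432 = 7088533/8388608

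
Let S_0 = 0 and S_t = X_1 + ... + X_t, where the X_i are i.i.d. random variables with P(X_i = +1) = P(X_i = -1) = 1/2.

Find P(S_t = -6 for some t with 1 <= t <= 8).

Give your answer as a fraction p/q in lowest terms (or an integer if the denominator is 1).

Answer: 5/128

Derivation:
Count via complement. Let g(t,s) = #length-t paths at position s with S_1..S_t all ≠ -6.
g(t,s) = g(t-1,s-1) + g(t-1,s+1) for s ≠ -6; g(t,-6) = 0.
t=0: g(0,0)=1
t=1: g(1,-1)=1 g(1,1)=1
t=2: g(2,-2)=1 g(2,0)=2 g(2,2)=1
t=3: g(3,-3)=1 g(3,-1)=3 g(3,1)=3 g(3,3)=1
t=4: g(4,-4)=1 g(4,-2)=4 g(4,0)=6 g(4,2)=4 g(4,4)=1
t=5: g(5,-5)=1 g(5,-3)=5 g(5,-1)=10 g(5,1)=10 g(5,3)=5 g(5,5)=1
t=6: g(6,-4)=6 g(6,-2)=15 g(6,0)=20 g(6,2)=15 g(6,4)=6 g(6,6)=1
t=7: g(7,-5)=6 g(7,-3)=21 g(7,-1)=35 g(7,1)=35 g(7,3)=21 g(7,5)=7 g(7,7)=1
t=8: g(8,-4)=27 g(8,-2)=56 g(8,0)=70 g(8,2)=56 g(8,4)=28 g(8,6)=8 g(8,8)=1
Paths never hitting -6: Σ_s g(8,s) = 246
Paths hitting -6: 2^8 - 246 = 10
P = 10/256 = 5/128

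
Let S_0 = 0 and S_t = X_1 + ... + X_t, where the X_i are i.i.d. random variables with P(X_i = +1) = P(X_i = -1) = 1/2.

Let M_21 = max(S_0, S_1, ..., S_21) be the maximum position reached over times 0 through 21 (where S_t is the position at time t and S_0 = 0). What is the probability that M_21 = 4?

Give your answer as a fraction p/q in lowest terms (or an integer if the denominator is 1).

Answer: 101745/1048576

Derivation:
Let M_21 = max(S_0,...,S_21). Use the reflection principle: for j ≥ 1, #{paths with M_21 ≥ j} = #{S_21 ≥ j} + #{S_21 ≥ j+1}.
By reflection, #{M_21 ≥ 4} = #{S_21 ≥ 4} + #{S_21 ≥ 5} = 401930 + 401930 = 803860.
#{M_21 ≥ 5} = #{S_21 ≥ 5} + #{S_21 ≥ 6} = 401930 + 198440 = 600370.
#{M_21 = 4} = 803860 - 600370 = 203490.
P(M_21 = 4) = 203490/2097152 = 101745/1048576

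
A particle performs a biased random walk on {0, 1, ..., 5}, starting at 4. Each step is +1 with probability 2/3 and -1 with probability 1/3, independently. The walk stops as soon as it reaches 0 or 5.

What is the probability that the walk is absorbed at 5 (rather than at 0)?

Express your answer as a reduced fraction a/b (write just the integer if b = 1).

Answer: 30/31

Derivation:
Biased walk: p = 2/3, q = 1/3, r = q/p = 1/2
Gambler's ruin: P(hit 5 before 0 | start at 4) = (1 - r^a)/(1 - r^N)
r^4 = 1/16; r^5 = 1/32
P = (1 - 1/16) / (1 - 1/32) = 15/16 / 31/32 = 30/31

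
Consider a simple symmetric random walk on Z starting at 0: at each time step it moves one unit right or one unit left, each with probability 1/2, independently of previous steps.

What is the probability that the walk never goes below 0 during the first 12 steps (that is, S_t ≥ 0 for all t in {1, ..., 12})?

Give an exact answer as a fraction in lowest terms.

Let f(t,s) = #length-t paths at position s with S_1..S_t all ≥ 0.
f(t,s) = f(t-1,s-1) + f(t-1,s+1) for s ≥ 0; f(t,s) = 0 for s < 0.
t=0: f(0,0)=1
t=1: f(1,1)=1
t=2: f(2,0)=1 f(2,2)=1
t=3: f(3,1)=2 f(3,3)=1
t=4: f(4,0)=2 f(4,2)=3 f(4,4)=1
t=5: f(5,1)=5 f(5,3)=4 f(5,5)=1
t=6: f(6,0)=5 f(6,2)=9 f(6,4)=5 f(6,6)=1
t=7: f(7,1)=14 f(7,3)=14 f(7,5)=6 f(7,7)=1
t=8: f(8,0)=14 f(8,2)=28 f(8,4)=20 f(8,6)=7 f(8,8)=1
t=9: f(9,1)=42 f(9,3)=48 f(9,5)=27 f(9,7)=8 f(9,9)=1
t=10: f(10,0)=42 f(10,2)=90 f(10,4)=75 f(10,6)=35 f(10,8)=9 f(10,10)=1
t=11: f(11,1)=132 f(11,3)=165 f(11,5)=110 f(11,7)=44 f(11,9)=10 f(11,11)=1
t=12: f(12,0)=132 f(12,2)=297 f(12,4)=275 f(12,6)=154 f(12,8)=54 f(12,10)=11 f(12,12)=1
Σ_s f(12,s) = 924
P = 924/4096 = 231/1024

Answer: 231/1024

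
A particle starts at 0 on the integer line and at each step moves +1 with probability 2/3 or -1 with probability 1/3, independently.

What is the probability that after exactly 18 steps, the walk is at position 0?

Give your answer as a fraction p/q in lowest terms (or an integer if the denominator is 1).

Answer: 24893440/387420489

Derivation:
To be at 0 after 18 steps: need exactly 9 steps of +1 and 9 of -1.
Number of such sequences: C(18,9) = 48620
Each has probability (2/3)^9 · (1/3)^9 = 512/387420489
P = 48620 · 512/387420489 = 24893440/387420489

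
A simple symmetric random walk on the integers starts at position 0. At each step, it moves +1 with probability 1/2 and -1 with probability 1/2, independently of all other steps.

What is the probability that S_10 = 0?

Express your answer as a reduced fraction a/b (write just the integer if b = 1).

To return to 0 after 10 steps: need exactly 5 steps of +1 and 5 of -1.
Favorable paths: C(10,5) = 252
Total paths: 2^10 = 1024
P = 252/1024 = 63/256

Answer: 63/256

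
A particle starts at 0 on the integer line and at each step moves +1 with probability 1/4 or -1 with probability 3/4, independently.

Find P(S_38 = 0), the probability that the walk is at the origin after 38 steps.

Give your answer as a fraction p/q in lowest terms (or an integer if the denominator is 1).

To be at 0 after 38 steps: need exactly 19 steps of +1 and 19 of -1.
Number of such sequences: C(38,19) = 35345263800
Each has probability (1/4)^19 · (3/4)^19 = 1162261467/75557863725914323419136
P = 35345263800 · 1162261467/75557863725914323419136 = 5135054769461249325/9444732965739290427392

Answer: 5135054769461249325/9444732965739290427392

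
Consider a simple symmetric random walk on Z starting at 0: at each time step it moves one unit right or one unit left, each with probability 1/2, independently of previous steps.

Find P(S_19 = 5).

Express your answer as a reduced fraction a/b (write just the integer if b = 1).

Answer: 12597/131072

Derivation:
To reach position 5 after 19 steps: need 12 steps of +1 and 7 of -1.
Favorable paths: C(19,12) = 50388
Total paths: 2^19 = 524288
P = 50388/524288 = 12597/131072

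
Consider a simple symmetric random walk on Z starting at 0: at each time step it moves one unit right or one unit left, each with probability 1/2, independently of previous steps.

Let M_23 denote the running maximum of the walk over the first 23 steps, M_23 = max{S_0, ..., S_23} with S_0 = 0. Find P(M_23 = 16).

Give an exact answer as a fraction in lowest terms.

Answer: 1771/8388608

Derivation:
Let M_23 = max(S_0,...,S_23). Use the reflection principle: for j ≥ 1, #{paths with M_23 ≥ j} = #{S_23 ≥ j} + #{S_23 ≥ j+1}.
By reflection, #{M_23 ≥ 16} = #{S_23 ≥ 16} + #{S_23 ≥ 17} = 2048 + 2048 = 4096.
#{M_23 ≥ 17} = #{S_23 ≥ 17} + #{S_23 ≥ 18} = 2048 + 277 = 2325.
#{M_23 = 16} = 4096 - 2325 = 1771.
P(M_23 = 16) = 1771/8388608 = 1771/8388608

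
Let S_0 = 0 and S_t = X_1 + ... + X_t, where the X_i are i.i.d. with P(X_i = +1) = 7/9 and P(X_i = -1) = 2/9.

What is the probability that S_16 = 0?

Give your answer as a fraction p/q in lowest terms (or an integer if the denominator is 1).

To reach position 0 after 16 steps: need 8 steps of +1 and 8 steps of -1.
Number of such sequences: C(16,8) = 12870
Each has probability (7/9)^8 · (2/9)^8 = 1475789056/1853020188851841
P = 12870 · 1475789056/1853020188851841 = 2110378350080/205891132094649

Answer: 2110378350080/205891132094649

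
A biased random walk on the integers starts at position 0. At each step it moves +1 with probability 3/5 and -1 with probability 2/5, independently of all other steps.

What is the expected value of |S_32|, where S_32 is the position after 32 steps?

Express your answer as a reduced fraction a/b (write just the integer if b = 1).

Answer: 33002743710574823535904/4656612873077392578125

Derivation:
S_32 takes values m ≡ 0 (mod 2) with |m| ≤ 32; P(S_32=m) = C(32,(32+m)/2) · (3/5)^((32+m)/2) · (2/5)^((32-m)/2).
Distribution: P(S=-32)=4294967296/23283064365386962890625, P(S=-30)=206158430208/23283064365386962890625, P(S=-28)=4793183502336/23283064365386962890625, P(S=-26)=14379550507008/4656612873077392578125, P(S=-24)=156377611763712/4656612873077392578125, P(S=-22)=6567859694075904/23283064365386962890625, P(S=-20)=44333052935012352/23283064365386962890625, P(S=-18)=246998437780783104/23283064365386962890625, P(S=-16)=46312207083896832/931322574615478515625, P(S=-14)=185248828335587328/931322574615478515625, P(S=-12)=3195542288788881408/4656612873077392578125, P(S=-10)=9586626866366644224/4656612873077392578125, P(S=-8)=25164895524212441088/4656612873077392578125, P(S=-6)=11614567165021126656/931322574615478515625, P(S=-4)=23643940300221579264/931322574615478515625, P(S=-2)=212795462701994213376/4656612873077392578125, P(S=0)=339142768681303277568/4656612873077392578125, P(S=2)=478789791079486980096/4656612873077392578125, P(S=4)=119697447769871745024/931322574615478515625, P(S=6)=132297179114068770816/931322574615478515625, P(S=8)=644948748181085257728/4656612873077392578125, P(S=10)=552813212726644506624/4656612873077392578125, P(S=12)=414609909544983379968/4656612873077392578125, P(S=14)=54079553418910875648/931322574615478515625, P(S=16)=30419748798137367552/931322574615478515625, P(S=18)=365036985577648410624/23283064365386962890625, P(S=20)=147418782637127242752/23283064365386962890625, P(S=22)=49139594212375747584/23283064365386962890625, P(S=24)=2632478261377272192/4656612873077392578125, P(S=26)=544650674767711488/4656612873077392578125, P(S=28)=408488006075783616/23283064365386962890625, P(S=30)=39531097362172608/23283064365386962890625, P(S=32)=1853020188851841/23283064365386962890625
E[|S_32|] = Σ_m |m|·P(S_32=m) = 33002743710574823535904/4656612873077392578125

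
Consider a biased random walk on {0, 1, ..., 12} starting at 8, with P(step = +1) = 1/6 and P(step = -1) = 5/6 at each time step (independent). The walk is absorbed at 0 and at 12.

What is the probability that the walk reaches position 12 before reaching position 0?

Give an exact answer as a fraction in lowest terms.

Answer: 626/391251

Derivation:
Biased walk: p = 1/6, q = 5/6, r = q/p = 5
Gambler's ruin: P(hit 12 before 0 | start at 8) = (1 - r^a)/(1 - r^N)
r^8 = 390625; r^12 = 244140625
P = (1 - 390625) / (1 - 244140625) = -390624 / -244140624 = 626/391251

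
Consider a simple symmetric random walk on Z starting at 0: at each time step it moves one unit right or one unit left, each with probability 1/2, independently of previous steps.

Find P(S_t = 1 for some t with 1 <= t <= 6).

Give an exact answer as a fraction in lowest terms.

Count via complement. Let g(t,s) = #length-t paths at position s with S_1..S_t all ≠ 1.
g(t,s) = g(t-1,s-1) + g(t-1,s+1) for s ≠ 1; g(t,1) = 0.
t=0: g(0,0)=1
t=1: g(1,-1)=1
t=2: g(2,-2)=1 g(2,0)=1
t=3: g(3,-3)=1 g(3,-1)=2
t=4: g(4,-4)=1 g(4,-2)=3 g(4,0)=2
t=5: g(5,-5)=1 g(5,-3)=4 g(5,-1)=5
t=6: g(6,-6)=1 g(6,-4)=5 g(6,-2)=9 g(6,0)=5
Paths never hitting 1: Σ_s g(6,s) = 20
Paths hitting 1: 2^6 - 20 = 44
P = 44/64 = 11/16

Answer: 11/16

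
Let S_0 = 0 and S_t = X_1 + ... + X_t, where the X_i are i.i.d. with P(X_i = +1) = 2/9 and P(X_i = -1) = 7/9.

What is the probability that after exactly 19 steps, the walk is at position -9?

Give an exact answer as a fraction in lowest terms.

Answer: 28040454723869056/150094635296999121

Derivation:
To reach position -9 after 19 steps: need 5 steps of +1 and 14 steps of -1.
Number of such sequences: C(19,5) = 11628
Each has probability (2/9)^5 · (7/9)^14 = 21703138331168/1350851717672992089
P = 11628 · 21703138331168/1350851717672992089 = 28040454723869056/150094635296999121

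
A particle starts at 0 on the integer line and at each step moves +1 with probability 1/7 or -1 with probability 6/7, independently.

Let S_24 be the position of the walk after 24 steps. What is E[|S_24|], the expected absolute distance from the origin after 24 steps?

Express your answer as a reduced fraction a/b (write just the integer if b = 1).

Answer: 469179204554904469512/27368747340080916343

Derivation:
S_24 takes values m ≡ 0 (mod 2) with |m| ≤ 24; P(S_24=m) = C(24,(24+m)/2) · (1/7)^((24+m)/2) · (6/7)^((24-m)/2).
Distribution: P(S=-24)=4738381338321616896/191581231380566414401, P(S=-22)=18953525353286467584/191581231380566414401, P(S=-20)=36327590260465729536/191581231380566414401, P(S=-18)=44400388096124780544/191581231380566414401, P(S=-16)=5550048512015597568/27368747340080916343, P(S=-14)=3700032341343731712/27368747340080916343, P(S=-12)=1952794846820302848/27368747340080916343, P(S=-10)=5858384540460908544/191581231380566414401, P(S=-8)=2074844524746571776/191581231380566414401, P(S=-6)=614768748073058304/191581231380566414401, P(S=-4)=153692187018264576/191581231380566414401, P(S=-2)=4657339000553472/27368747340080916343, P(S=0)=840908430655488/27368747340080916343, P(S=2)=129370527793152/27368747340080916343, P(S=4)=118589650477056/191581231380566414401, P(S=6)=13176627830784/191581231380566414401, P(S=8)=1235308859136/191581231380566414401, P(S=10)=96886969344/191581231380566414401, P(S=12)=897101568/27368747340080916343, P(S=14)=47215872/27368747340080916343, P(S=16)=1967328/27368747340080916343, P(S=18)=437184/191581231380566414401, P(S=20)=9936/191581231380566414401, P(S=22)=144/191581231380566414401, P(S=24)=1/191581231380566414401
E[|S_24|] = Σ_m |m|·P(S_24=m) = 469179204554904469512/27368747340080916343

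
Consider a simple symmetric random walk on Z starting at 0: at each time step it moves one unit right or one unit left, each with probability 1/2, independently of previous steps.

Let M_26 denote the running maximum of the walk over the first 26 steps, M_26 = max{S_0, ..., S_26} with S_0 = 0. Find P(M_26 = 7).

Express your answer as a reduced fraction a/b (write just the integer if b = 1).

Answer: 1562275/33554432

Derivation:
Let M_26 = max(S_0,...,S_26). Use the reflection principle: for j ≥ 1, #{paths with M_26 ≥ j} = #{S_26 ≥ j} + #{S_26 ≥ j+1}.
By reflection, #{M_26 ≥ 7} = #{S_26 ≥ 7} + #{S_26 ≥ 8} = 5658537 + 5658537 = 11317074.
#{M_26 ≥ 8} = #{S_26 ≥ 8} + #{S_26 ≥ 9} = 5658537 + 2533987 = 8192524.
#{M_26 = 7} = 11317074 - 8192524 = 3124550.
P(M_26 = 7) = 3124550/67108864 = 1562275/33554432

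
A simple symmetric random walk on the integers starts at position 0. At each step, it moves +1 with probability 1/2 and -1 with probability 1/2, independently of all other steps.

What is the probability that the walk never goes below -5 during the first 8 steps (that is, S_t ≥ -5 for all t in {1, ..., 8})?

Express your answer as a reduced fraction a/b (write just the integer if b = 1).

Answer: 123/128

Derivation:
Let f(t,s) = #length-t paths at position s with S_1..S_t all ≥ -5.
f(t,s) = f(t-1,s-1) + f(t-1,s+1) for s ≥ -5; f(t,s) = 0 for s < -5.
t=0: f(0,0)=1
t=1: f(1,-1)=1 f(1,1)=1
t=2: f(2,-2)=1 f(2,0)=2 f(2,2)=1
t=3: f(3,-3)=1 f(3,-1)=3 f(3,1)=3 f(3,3)=1
t=4: f(4,-4)=1 f(4,-2)=4 f(4,0)=6 f(4,2)=4 f(4,4)=1
t=5: f(5,-5)=1 f(5,-3)=5 f(5,-1)=10 f(5,1)=10 f(5,3)=5 f(5,5)=1
t=6: f(6,-4)=6 f(6,-2)=15 f(6,0)=20 f(6,2)=15 f(6,4)=6 f(6,6)=1
t=7: f(7,-5)=6 f(7,-3)=21 f(7,-1)=35 f(7,1)=35 f(7,3)=21 f(7,5)=7 f(7,7)=1
t=8: f(8,-4)=27 f(8,-2)=56 f(8,0)=70 f(8,2)=56 f(8,4)=28 f(8,6)=8 f(8,8)=1
Σ_s f(8,s) = 246
P = 246/256 = 123/128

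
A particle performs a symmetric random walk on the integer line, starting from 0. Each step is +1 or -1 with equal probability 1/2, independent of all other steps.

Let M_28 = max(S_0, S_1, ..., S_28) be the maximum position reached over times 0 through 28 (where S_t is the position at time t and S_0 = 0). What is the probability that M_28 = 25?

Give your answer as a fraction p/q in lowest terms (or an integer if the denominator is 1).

Answer: 7/67108864

Derivation:
Let M_28 = max(S_0,...,S_28). Use the reflection principle: for j ≥ 1, #{paths with M_28 ≥ j} = #{S_28 ≥ j} + #{S_28 ≥ j+1}.
By reflection, #{M_28 ≥ 25} = #{S_28 ≥ 25} + #{S_28 ≥ 26} = 29 + 29 = 58.
#{M_28 ≥ 26} = #{S_28 ≥ 26} + #{S_28 ≥ 27} = 29 + 1 = 30.
#{M_28 = 25} = 58 - 30 = 28.
P(M_28 = 25) = 28/268435456 = 7/67108864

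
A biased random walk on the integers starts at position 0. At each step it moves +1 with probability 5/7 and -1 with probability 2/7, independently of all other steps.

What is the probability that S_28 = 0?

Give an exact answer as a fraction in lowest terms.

To be at 0 after 28 steps: need exactly 14 steps of +1 and 14 of -1.
Number of such sequences: C(28,14) = 40116600
Each has probability (5/7)^14 · (2/7)^14 = 100000000000000/459986536544739960976801
P = 40116600 · 100000000000000/459986536544739960976801 = 4011660000000000000000/459986536544739960976801

Answer: 4011660000000000000000/459986536544739960976801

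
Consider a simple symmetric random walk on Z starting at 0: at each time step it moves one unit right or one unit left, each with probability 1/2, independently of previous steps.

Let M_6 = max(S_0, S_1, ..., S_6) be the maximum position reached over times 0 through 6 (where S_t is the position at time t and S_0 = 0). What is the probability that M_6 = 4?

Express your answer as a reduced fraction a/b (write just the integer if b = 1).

Answer: 3/32

Derivation:
Let M_6 = max(S_0,...,S_6). Use the reflection principle: for j ≥ 1, #{paths with M_6 ≥ j} = #{S_6 ≥ j} + #{S_6 ≥ j+1}.
By reflection, #{M_6 ≥ 4} = #{S_6 ≥ 4} + #{S_6 ≥ 5} = 7 + 1 = 8.
#{M_6 ≥ 5} = #{S_6 ≥ 5} + #{S_6 ≥ 6} = 1 + 1 = 2.
#{M_6 = 4} = 8 - 2 = 6.
P(M_6 = 4) = 6/64 = 3/32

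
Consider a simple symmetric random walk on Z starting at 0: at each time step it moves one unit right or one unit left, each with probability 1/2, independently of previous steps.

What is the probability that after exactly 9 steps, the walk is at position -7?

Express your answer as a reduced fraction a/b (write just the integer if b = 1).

To reach position -7 after 9 steps: need 1 step of +1 and 8 of -1.
Favorable paths: C(9,1) = 9
Total paths: 2^9 = 512
P = 9/512 = 9/512

Answer: 9/512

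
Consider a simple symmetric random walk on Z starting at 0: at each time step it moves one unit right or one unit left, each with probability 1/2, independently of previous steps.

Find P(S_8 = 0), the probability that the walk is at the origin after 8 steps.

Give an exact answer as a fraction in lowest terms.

To return to 0 after 8 steps: need exactly 4 steps of +1 and 4 of -1.
Favorable paths: C(8,4) = 70
Total paths: 2^8 = 256
P = 70/256 = 35/128

Answer: 35/128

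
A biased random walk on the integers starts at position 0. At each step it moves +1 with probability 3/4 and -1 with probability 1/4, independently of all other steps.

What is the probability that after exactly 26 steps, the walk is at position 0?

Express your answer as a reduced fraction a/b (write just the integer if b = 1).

To be at 0 after 26 steps: need exactly 13 steps of +1 and 13 of -1.
Number of such sequences: C(26,13) = 10400600
Each has probability (3/4)^13 · (1/4)^13 = 1594323/4503599627370496
P = 10400600 · 1594323/4503599627370496 = 2072739474225/562949953421312

Answer: 2072739474225/562949953421312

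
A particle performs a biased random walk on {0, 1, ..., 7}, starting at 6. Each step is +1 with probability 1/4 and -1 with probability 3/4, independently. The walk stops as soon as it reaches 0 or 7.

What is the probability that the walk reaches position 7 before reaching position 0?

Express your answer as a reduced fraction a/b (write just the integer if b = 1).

Answer: 364/1093

Derivation:
Biased walk: p = 1/4, q = 3/4, r = q/p = 3
Gambler's ruin: P(hit 7 before 0 | start at 6) = (1 - r^a)/(1 - r^N)
r^6 = 729; r^7 = 2187
P = (1 - 729) / (1 - 2187) = -728 / -2186 = 364/1093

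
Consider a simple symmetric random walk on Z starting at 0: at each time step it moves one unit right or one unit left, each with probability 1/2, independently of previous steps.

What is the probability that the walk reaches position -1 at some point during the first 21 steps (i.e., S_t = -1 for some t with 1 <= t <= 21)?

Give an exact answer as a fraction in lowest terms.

Count via complement. Let g(t,s) = #length-t paths at position s with S_1..S_t all ≠ -1.
g(t,s) = g(t-1,s-1) + g(t-1,s+1) for s ≠ -1; g(t,-1) = 0.
t=0: g(0,0)=1
t=1: g(1,1)=1
t=2: g(2,0)=1 g(2,2)=1
t=3: g(3,1)=2 g(3,3)=1
t=4: g(4,0)=2 g(4,2)=3 g(4,4)=1
t=5: g(5,1)=5 g(5,3)=4 g(5,5)=1
t=6: g(6,0)=5 g(6,2)=9 g(6,4)=5 g(6,6)=1
t=7: g(7,1)=14 g(7,3)=14 g(7,5)=6 g(7,7)=1
t=8: g(8,0)=14 g(8,2)=28 g(8,4)=20 g(8,6)=7 g(8,8)=1
t=9: g(9,1)=42 g(9,3)=48 g(9,5)=27 g(9,7)=8 g(9,9)=1
t=10: g(10,0)=42 g(10,2)=90 g(10,4)=75 g(10,6)=35 g(10,8)=9 g(10,10)=1
t=11: g(11,1)=132 g(11,3)=165 g(11,5)=110 g(11,7)=44 g(11,9)=10 g(11,11)=1
t=12: g(12,0)=132 g(12,2)=297 g(12,4)=275 g(12,6)=154 g(12,8)=54 g(12,10)=11 g(12,12)=1
t=13: g(13,1)=429 g(13,3)=572 g(13,5)=429 g(13,7)=208 g(13,9)=65 g(13,11)=12 g(13,13)=1
t=14: g(14,0)=429 g(14,2)=1001 g(14,4)=1001 g(14,6)=637 g(14,8)=273 g(14,10)=77 g(14,12)=13 g(14,14)=1
t=15: g(15,1)=1430 g(15,3)=2002 g(15,5)=1638 g(15,7)=910 g(15,9)=350 g(15,11)=90 g(15,13)=14 g(15,15)=1
t=16: g(16,0)=1430 g(16,2)=3432 g(16,4)=3640 g(16,6)=2548 g(16,8)=1260 g(16,10)=440 g(16,12)=104 g(16,14)=15 g(16,16)=1
t=17: g(17,1)=4862 g(17,3)=7072 g(17,5)=6188 g(17,7)=3808 g(17,9)=1700 g(17,11)=544 g(17,13)=119 g(17,15)=16 g(17,17)=1
t=18: g(18,0)=4862 g(18,2)=11934 g(18,4)=13260 g(18,6)=9996 g(18,8)=5508 g(18,10)=2244 g(18,12)=663 g(18,14)=135 g(18,16)=17 g(18,18)=1
t=19: g(19,1)=16796 g(19,3)=25194 g(19,5)=23256 g(19,7)=15504 g(19,9)=7752 g(19,11)=2907 g(19,13)=798 g(19,15)=152 g(19,17)=18 g(19,19)=1
t=20: g(20,0)=16796 g(20,2)=41990 g(20,4)=48450 g(20,6)=38760 g(20,8)=23256 g(20,10)=10659 g(20,12)=3705 g(20,14)=950 g(20,16)=170 g(20,18)=19 g(20,20)=1
t=21: g(21,1)=58786 g(21,3)=90440 g(21,5)=87210 g(21,7)=62016 g(21,9)=33915 g(21,11)=14364 g(21,13)=4655 g(21,15)=1120 g(21,17)=189 g(21,19)=20 g(21,21)=1
Paths never hitting -1: Σ_s g(21,s) = 352716
Paths hitting -1: 2^21 - 352716 = 1744436
P = 1744436/2097152 = 436109/524288

Answer: 436109/524288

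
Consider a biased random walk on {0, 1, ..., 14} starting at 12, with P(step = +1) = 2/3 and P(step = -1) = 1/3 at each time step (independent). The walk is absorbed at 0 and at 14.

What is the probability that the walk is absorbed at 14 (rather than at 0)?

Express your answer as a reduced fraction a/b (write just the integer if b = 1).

Biased walk: p = 2/3, q = 1/3, r = q/p = 1/2
Gambler's ruin: P(hit 14 before 0 | start at 12) = (1 - r^a)/(1 - r^N)
r^12 = 1/4096; r^14 = 1/16384
P = (1 - 1/4096) / (1 - 1/16384) = 4095/4096 / 16383/16384 = 5460/5461

Answer: 5460/5461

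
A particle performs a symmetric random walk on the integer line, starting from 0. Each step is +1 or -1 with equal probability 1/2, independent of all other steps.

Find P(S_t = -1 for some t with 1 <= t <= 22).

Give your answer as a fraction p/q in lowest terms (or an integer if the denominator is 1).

Count via complement. Let g(t,s) = #length-t paths at position s with S_1..S_t all ≠ -1.
g(t,s) = g(t-1,s-1) + g(t-1,s+1) for s ≠ -1; g(t,-1) = 0.
t=0: g(0,0)=1
t=1: g(1,1)=1
t=2: g(2,0)=1 g(2,2)=1
t=3: g(3,1)=2 g(3,3)=1
t=4: g(4,0)=2 g(4,2)=3 g(4,4)=1
t=5: g(5,1)=5 g(5,3)=4 g(5,5)=1
t=6: g(6,0)=5 g(6,2)=9 g(6,4)=5 g(6,6)=1
t=7: g(7,1)=14 g(7,3)=14 g(7,5)=6 g(7,7)=1
t=8: g(8,0)=14 g(8,2)=28 g(8,4)=20 g(8,6)=7 g(8,8)=1
t=9: g(9,1)=42 g(9,3)=48 g(9,5)=27 g(9,7)=8 g(9,9)=1
t=10: g(10,0)=42 g(10,2)=90 g(10,4)=75 g(10,6)=35 g(10,8)=9 g(10,10)=1
t=11: g(11,1)=132 g(11,3)=165 g(11,5)=110 g(11,7)=44 g(11,9)=10 g(11,11)=1
t=12: g(12,0)=132 g(12,2)=297 g(12,4)=275 g(12,6)=154 g(12,8)=54 g(12,10)=11 g(12,12)=1
t=13: g(13,1)=429 g(13,3)=572 g(13,5)=429 g(13,7)=208 g(13,9)=65 g(13,11)=12 g(13,13)=1
t=14: g(14,0)=429 g(14,2)=1001 g(14,4)=1001 g(14,6)=637 g(14,8)=273 g(14,10)=77 g(14,12)=13 g(14,14)=1
t=15: g(15,1)=1430 g(15,3)=2002 g(15,5)=1638 g(15,7)=910 g(15,9)=350 g(15,11)=90 g(15,13)=14 g(15,15)=1
t=16: g(16,0)=1430 g(16,2)=3432 g(16,4)=3640 g(16,6)=2548 g(16,8)=1260 g(16,10)=440 g(16,12)=104 g(16,14)=15 g(16,16)=1
t=17: g(17,1)=4862 g(17,3)=7072 g(17,5)=6188 g(17,7)=3808 g(17,9)=1700 g(17,11)=544 g(17,13)=119 g(17,15)=16 g(17,17)=1
t=18: g(18,0)=4862 g(18,2)=11934 g(18,4)=13260 g(18,6)=9996 g(18,8)=5508 g(18,10)=2244 g(18,12)=663 g(18,14)=135 g(18,16)=17 g(18,18)=1
t=19: g(19,1)=16796 g(19,3)=25194 g(19,5)=23256 g(19,7)=15504 g(19,9)=7752 g(19,11)=2907 g(19,13)=798 g(19,15)=152 g(19,17)=18 g(19,19)=1
t=20: g(20,0)=16796 g(20,2)=41990 g(20,4)=48450 g(20,6)=38760 g(20,8)=23256 g(20,10)=10659 g(20,12)=3705 g(20,14)=950 g(20,16)=170 g(20,18)=19 g(20,20)=1
t=21: g(21,1)=58786 g(21,3)=90440 g(21,5)=87210 g(21,7)=62016 g(21,9)=33915 g(21,11)=14364 g(21,13)=4655 g(21,15)=1120 g(21,17)=189 g(21,19)=20 g(21,21)=1
t=22: g(22,0)=58786 g(22,2)=149226 g(22,4)=177650 g(22,6)=149226 g(22,8)=95931 g(22,10)=48279 g(22,12)=19019 g(22,14)=5775 g(22,16)=1309 g(22,18)=209 g(22,20)=21 g(22,22)=1
Paths never hitting -1: Σ_s g(22,s) = 705432
Paths hitting -1: 2^22 - 705432 = 3488872
P = 3488872/4194304 = 436109/524288

Answer: 436109/524288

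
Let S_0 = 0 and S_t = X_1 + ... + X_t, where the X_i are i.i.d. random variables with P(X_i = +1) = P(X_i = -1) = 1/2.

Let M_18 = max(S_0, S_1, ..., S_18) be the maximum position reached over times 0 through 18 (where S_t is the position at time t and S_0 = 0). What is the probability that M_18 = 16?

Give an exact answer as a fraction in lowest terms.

Answer: 9/131072

Derivation:
Let M_18 = max(S_0,...,S_18). Use the reflection principle: for j ≥ 1, #{paths with M_18 ≥ j} = #{S_18 ≥ j} + #{S_18 ≥ j+1}.
By reflection, #{M_18 ≥ 16} = #{S_18 ≥ 16} + #{S_18 ≥ 17} = 19 + 1 = 20.
#{M_18 ≥ 17} = #{S_18 ≥ 17} + #{S_18 ≥ 18} = 1 + 1 = 2.
#{M_18 = 16} = 20 - 2 = 18.
P(M_18 = 16) = 18/262144 = 9/131072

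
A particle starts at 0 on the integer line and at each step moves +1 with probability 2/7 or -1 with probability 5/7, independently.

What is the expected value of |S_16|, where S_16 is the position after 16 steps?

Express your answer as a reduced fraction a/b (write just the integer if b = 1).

S_16 takes values m ≡ 0 (mod 2) with |m| ≤ 16; P(S_16=m) = C(16,(16+m)/2) · (2/7)^((16+m)/2) · (5/7)^((16-m)/2).
Distribution: P(S=-16)=152587890625/33232930569601, P(S=-14)=976562500000/33232930569601, P(S=-12)=2929687500000/33232930569601, P(S=-10)=781250000000/4747561509943, P(S=-8)=1015625000000/4747561509943, P(S=-6)=975000000000/4747561509943, P(S=-4)=715000000000/4747561509943, P(S=-2)=2860000000000/33232930569601, P(S=0)=1287000000000/33232930569601, P(S=2)=457600000000/33232930569601, P(S=4)=18304000000/4747561509943, P(S=6)=3993600000/4747561509943, P(S=8)=665600000/4747561509943, P(S=10)=81920000/4747561509943, P(S=12)=49152000/33232930569601, P(S=14)=2621440/33232930569601, P(S=16)=65536/33232930569601
E[|S_16|] = Σ_m |m|·P(S_16=m) = 231161110022736/33232930569601

Answer: 231161110022736/33232930569601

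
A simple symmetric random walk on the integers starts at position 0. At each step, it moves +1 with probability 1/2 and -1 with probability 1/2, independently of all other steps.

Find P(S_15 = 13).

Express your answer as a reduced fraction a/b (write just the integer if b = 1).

To reach position 13 after 15 steps: need 14 steps of +1 and 1 of -1.
Favorable paths: C(15,14) = 15
Total paths: 2^15 = 32768
P = 15/32768 = 15/32768

Answer: 15/32768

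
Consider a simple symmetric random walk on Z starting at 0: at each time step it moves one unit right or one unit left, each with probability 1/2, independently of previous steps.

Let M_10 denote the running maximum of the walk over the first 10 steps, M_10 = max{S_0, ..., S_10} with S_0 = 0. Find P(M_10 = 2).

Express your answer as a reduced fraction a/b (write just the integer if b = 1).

Let M_10 = max(S_0,...,S_10). Use the reflection principle: for j ≥ 1, #{paths with M_10 ≥ j} = #{S_10 ≥ j} + #{S_10 ≥ j+1}.
By reflection, #{M_10 ≥ 2} = #{S_10 ≥ 2} + #{S_10 ≥ 3} = 386 + 176 = 562.
#{M_10 ≥ 3} = #{S_10 ≥ 3} + #{S_10 ≥ 4} = 176 + 176 = 352.
#{M_10 = 2} = 562 - 352 = 210.
P(M_10 = 2) = 210/1024 = 105/512

Answer: 105/512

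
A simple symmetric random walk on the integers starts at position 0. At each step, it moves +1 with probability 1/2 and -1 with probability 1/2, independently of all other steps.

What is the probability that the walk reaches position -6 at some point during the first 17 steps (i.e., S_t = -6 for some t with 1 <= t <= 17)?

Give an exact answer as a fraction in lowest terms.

Count via complement. Let g(t,s) = #length-t paths at position s with S_1..S_t all ≠ -6.
g(t,s) = g(t-1,s-1) + g(t-1,s+1) for s ≠ -6; g(t,-6) = 0.
t=0: g(0,0)=1
t=1: g(1,-1)=1 g(1,1)=1
t=2: g(2,-2)=1 g(2,0)=2 g(2,2)=1
t=3: g(3,-3)=1 g(3,-1)=3 g(3,1)=3 g(3,3)=1
t=4: g(4,-4)=1 g(4,-2)=4 g(4,0)=6 g(4,2)=4 g(4,4)=1
t=5: g(5,-5)=1 g(5,-3)=5 g(5,-1)=10 g(5,1)=10 g(5,3)=5 g(5,5)=1
t=6: g(6,-4)=6 g(6,-2)=15 g(6,0)=20 g(6,2)=15 g(6,4)=6 g(6,6)=1
t=7: g(7,-5)=6 g(7,-3)=21 g(7,-1)=35 g(7,1)=35 g(7,3)=21 g(7,5)=7 g(7,7)=1
t=8: g(8,-4)=27 g(8,-2)=56 g(8,0)=70 g(8,2)=56 g(8,4)=28 g(8,6)=8 g(8,8)=1
t=9: g(9,-5)=27 g(9,-3)=83 g(9,-1)=126 g(9,1)=126 g(9,3)=84 g(9,5)=36 g(9,7)=9 g(9,9)=1
t=10: g(10,-4)=110 g(10,-2)=209 g(10,0)=252 g(10,2)=210 g(10,4)=120 g(10,6)=45 g(10,8)=10 g(10,10)=1
t=11: g(11,-5)=110 g(11,-3)=319 g(11,-1)=461 g(11,1)=462 g(11,3)=330 g(11,5)=165 g(11,7)=55 g(11,9)=11 g(11,11)=1
t=12: g(12,-4)=429 g(12,-2)=780 g(12,0)=923 g(12,2)=792 g(12,4)=495 g(12,6)=220 g(12,8)=66 g(12,10)=12 g(12,12)=1
t=13: g(13,-5)=429 g(13,-3)=1209 g(13,-1)=1703 g(13,1)=1715 g(13,3)=1287 g(13,5)=715 g(13,7)=286 g(13,9)=78 g(13,11)=13 g(13,13)=1
t=14: g(14,-4)=1638 g(14,-2)=2912 g(14,0)=3418 g(14,2)=3002 g(14,4)=2002 g(14,6)=1001 g(14,8)=364 g(14,10)=91 g(14,12)=14 g(14,14)=1
t=15: g(15,-5)=1638 g(15,-3)=4550 g(15,-1)=6330 g(15,1)=6420 g(15,3)=5004 g(15,5)=3003 g(15,7)=1365 g(15,9)=455 g(15,11)=105 g(15,13)=15 g(15,15)=1
t=16: g(16,-4)=6188 g(16,-2)=10880 g(16,0)=12750 g(16,2)=11424 g(16,4)=8007 g(16,6)=4368 g(16,8)=1820 g(16,10)=560 g(16,12)=120 g(16,14)=16 g(16,16)=1
t=17: g(17,-5)=6188 g(17,-3)=17068 g(17,-1)=23630 g(17,1)=24174 g(17,3)=19431 g(17,5)=12375 g(17,7)=6188 g(17,9)=2380 g(17,11)=680 g(17,13)=136 g(17,15)=17 g(17,17)=1
Paths never hitting -6: Σ_s g(17,s) = 112268
Paths hitting -6: 2^17 - 112268 = 18804
P = 18804/131072 = 4701/32768

Answer: 4701/32768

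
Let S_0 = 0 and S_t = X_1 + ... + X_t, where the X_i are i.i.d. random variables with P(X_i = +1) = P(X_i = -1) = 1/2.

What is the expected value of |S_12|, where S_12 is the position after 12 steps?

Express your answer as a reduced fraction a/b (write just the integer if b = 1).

S_12 takes values m ≡ 0 (mod 2) with |m| ≤ 12; P(S_12=m) = C(12,(12+m)/2)/2^12.
Total paths: 2^12 = 4096
Distribution: P(S=-12)=1/4096, P(S=-10)=12/4096, P(S=-8)=66/4096, P(S=-6)=220/4096, P(S=-4)=495/4096, P(S=-2)=792/4096, P(S=0)=924/4096, P(S=2)=792/4096, P(S=4)=495/4096, P(S=6)=220/4096, P(S=8)=66/4096, P(S=10)=12/4096, P(S=12)=1/4096
E[|S_12|] = Σ_m |m|·P(S_12=m) = 11088/4096 = 693/256

Answer: 693/256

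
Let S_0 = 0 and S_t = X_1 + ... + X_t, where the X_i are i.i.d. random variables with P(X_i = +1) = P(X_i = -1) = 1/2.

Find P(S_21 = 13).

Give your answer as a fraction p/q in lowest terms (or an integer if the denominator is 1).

To reach position 13 after 21 steps: need 17 steps of +1 and 4 of -1.
Favorable paths: C(21,17) = 5985
Total paths: 2^21 = 2097152
P = 5985/2097152 = 5985/2097152

Answer: 5985/2097152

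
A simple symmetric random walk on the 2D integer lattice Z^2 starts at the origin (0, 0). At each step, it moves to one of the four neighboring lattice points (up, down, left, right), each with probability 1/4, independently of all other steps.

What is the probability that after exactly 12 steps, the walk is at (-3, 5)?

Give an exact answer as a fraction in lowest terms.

Answer: 3267/1048576

Derivation:
Let h be the number of horizontal steps (so 12-h are vertical). To end at (-3,5) need (h-3)/2 right-steps and ((12-h)+5)/2 up-steps.
Sum over h with 3 ≤ h ≤ 7, h ≡ 1 (mod 2), 12-h ≡ 1 (mod 2):
h=3: C(12,3)·C(3,0)·C(9,7) = 220·1·36 = 7920
h=5: C(12,5)·C(5,1)·C(7,6) = 792·5·7 = 27720
h=7: C(12,7)·C(7,2)·C(5,5) = 792·21·1 = 16632
Total favorable: 52272
Total paths: 4^12 = 16777216
P = 52272/16777216 = 3267/1048576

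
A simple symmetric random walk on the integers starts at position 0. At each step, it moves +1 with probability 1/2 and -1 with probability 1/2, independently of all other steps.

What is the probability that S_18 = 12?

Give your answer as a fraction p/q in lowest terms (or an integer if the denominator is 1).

To reach position 12 after 18 steps: need 15 steps of +1 and 3 of -1.
Favorable paths: C(18,15) = 816
Total paths: 2^18 = 262144
P = 816/262144 = 51/16384

Answer: 51/16384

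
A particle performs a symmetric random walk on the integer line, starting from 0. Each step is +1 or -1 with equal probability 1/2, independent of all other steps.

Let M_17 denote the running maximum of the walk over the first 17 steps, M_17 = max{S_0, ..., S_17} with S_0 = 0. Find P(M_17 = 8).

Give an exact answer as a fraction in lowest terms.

Answer: 595/32768

Derivation:
Let M_17 = max(S_0,...,S_17). Use the reflection principle: for j ≥ 1, #{paths with M_17 ≥ j} = #{S_17 ≥ j} + #{S_17 ≥ j+1}.
By reflection, #{M_17 ≥ 8} = #{S_17 ≥ 8} + #{S_17 ≥ 9} = 3214 + 3214 = 6428.
#{M_17 ≥ 9} = #{S_17 ≥ 9} + #{S_17 ≥ 10} = 3214 + 834 = 4048.
#{M_17 = 8} = 6428 - 4048 = 2380.
P(M_17 = 8) = 2380/131072 = 595/32768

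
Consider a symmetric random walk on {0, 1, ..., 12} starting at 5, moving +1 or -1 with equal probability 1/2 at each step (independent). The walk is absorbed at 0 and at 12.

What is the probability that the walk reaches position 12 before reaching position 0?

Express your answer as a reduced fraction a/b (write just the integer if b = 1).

Answer: 5/12

Derivation:
Symmetric walk (p = 1/2): the harmonic-function argument gives P(hit 12 before 0 | start at 5) = a/N.
P = 5/12 = 5/12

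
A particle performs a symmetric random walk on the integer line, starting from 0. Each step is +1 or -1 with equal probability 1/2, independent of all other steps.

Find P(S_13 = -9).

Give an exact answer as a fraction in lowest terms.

To reach position -9 after 13 steps: need 2 steps of +1 and 11 of -1.
Favorable paths: C(13,2) = 78
Total paths: 2^13 = 8192
P = 78/8192 = 39/4096

Answer: 39/4096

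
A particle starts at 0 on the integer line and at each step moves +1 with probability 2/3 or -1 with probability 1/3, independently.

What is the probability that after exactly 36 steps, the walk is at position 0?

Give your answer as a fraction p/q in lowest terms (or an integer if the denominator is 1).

Answer: 792997422694400/50031545098999707

Derivation:
To be at 0 after 36 steps: need exactly 18 steps of +1 and 18 of -1.
Number of such sequences: C(36,18) = 9075135300
Each has probability (2/3)^18 · (1/3)^18 = 262144/150094635296999121
P = 9075135300 · 262144/150094635296999121 = 792997422694400/50031545098999707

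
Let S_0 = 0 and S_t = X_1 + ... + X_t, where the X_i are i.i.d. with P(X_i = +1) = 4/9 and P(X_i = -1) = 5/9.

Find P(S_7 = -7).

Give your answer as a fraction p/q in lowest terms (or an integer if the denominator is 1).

Answer: 78125/4782969

Derivation:
To reach position -7 after 7 steps: need 0 steps of +1 and 7 steps of -1.
Number of such sequences: C(7,0) = 1
Each has probability (4/9)^0 · (5/9)^7 = 78125/4782969
P = 1 · 78125/4782969 = 78125/4782969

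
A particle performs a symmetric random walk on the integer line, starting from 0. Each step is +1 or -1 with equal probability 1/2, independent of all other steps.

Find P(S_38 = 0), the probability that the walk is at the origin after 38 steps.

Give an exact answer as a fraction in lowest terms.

To return to 0 after 38 steps: need exactly 19 steps of +1 and 19 of -1.
Favorable paths: C(38,19) = 35345263800
Total paths: 2^38 = 274877906944
P = 35345263800/274877906944 = 4418157975/34359738368

Answer: 4418157975/34359738368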